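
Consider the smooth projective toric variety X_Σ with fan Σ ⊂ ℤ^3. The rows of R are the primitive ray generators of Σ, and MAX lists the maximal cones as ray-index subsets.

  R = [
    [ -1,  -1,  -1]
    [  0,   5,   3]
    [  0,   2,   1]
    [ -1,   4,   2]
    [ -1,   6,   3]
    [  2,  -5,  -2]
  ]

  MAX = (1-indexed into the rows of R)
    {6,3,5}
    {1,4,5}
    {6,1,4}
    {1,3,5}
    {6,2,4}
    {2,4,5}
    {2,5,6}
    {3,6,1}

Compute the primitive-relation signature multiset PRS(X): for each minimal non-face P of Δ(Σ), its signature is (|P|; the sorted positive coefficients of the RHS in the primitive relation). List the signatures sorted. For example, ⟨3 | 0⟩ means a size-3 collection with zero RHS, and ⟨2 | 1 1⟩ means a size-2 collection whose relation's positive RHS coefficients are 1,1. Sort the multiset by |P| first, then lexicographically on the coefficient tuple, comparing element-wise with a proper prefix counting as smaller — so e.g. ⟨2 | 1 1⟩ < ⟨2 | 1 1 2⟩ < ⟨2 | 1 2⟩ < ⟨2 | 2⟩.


Σ has 5 primitive collections:

  P={1,2}:  v_{1} + v_{2} = v_{4}  ⟹  sig = ⟨2 | 1⟩
  P={3,4}:  v_{3} + v_{4} = v_{5}  ⟹  sig = ⟨2 | 1⟩
  P={2,3}:  v_{2} + v_{3} = 2·v_{5} + v_{6}  ⟹  sig = ⟨2 | 1 2⟩
  P={1,5,6}:  v_{1} + v_{5} + v_{6} = 0  ⟹  sig = ⟨3 | 0⟩
  P={4,5,6}:  v_{4} + v_{5} + v_{6} = v_{2}  ⟹  sig = ⟨3 | 1⟩

so the primitive-relation signature multiset is
[⟨2 | 1⟩, ⟨2 | 1⟩, ⟨2 | 1 2⟩, ⟨3 | 0⟩, ⟨3 | 1⟩]


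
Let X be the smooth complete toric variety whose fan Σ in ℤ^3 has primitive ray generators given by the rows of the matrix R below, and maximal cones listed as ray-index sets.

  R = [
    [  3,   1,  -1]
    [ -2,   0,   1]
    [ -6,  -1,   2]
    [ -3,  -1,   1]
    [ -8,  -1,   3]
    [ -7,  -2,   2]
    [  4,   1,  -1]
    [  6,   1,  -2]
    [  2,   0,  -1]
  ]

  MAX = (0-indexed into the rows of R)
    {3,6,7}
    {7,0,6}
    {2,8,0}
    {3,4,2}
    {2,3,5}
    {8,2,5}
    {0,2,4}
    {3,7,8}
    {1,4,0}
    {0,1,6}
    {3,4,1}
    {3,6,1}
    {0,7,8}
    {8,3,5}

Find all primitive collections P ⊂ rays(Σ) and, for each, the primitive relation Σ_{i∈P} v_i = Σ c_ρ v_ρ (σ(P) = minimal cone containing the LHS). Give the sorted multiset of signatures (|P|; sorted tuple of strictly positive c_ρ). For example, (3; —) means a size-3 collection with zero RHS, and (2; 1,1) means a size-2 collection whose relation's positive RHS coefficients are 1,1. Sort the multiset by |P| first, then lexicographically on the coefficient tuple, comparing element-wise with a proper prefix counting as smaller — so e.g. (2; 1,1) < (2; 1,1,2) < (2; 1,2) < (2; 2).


16 minimal non-faces of Δ(Σ) (on 9 rays):

  • {0,3}:  v_{0} + v_{3} = 0 — sig = (2; —)
  • {1,8}:  v_{1} + v_{8} = 0 — sig = (2; —)
  • {2,7}:  v_{2} + v_{7} = 0 — sig = (2; —)
  • {1,2}:  v_{1} + v_{2} = v_{4} — sig = (2; 1)
  • {1,7}:  v_{1} + v_{7} = v_{6} — sig = (2; 1)
  • {2,6}:  v_{2} + v_{6} = v_{1} — sig = (2; 1)
  • {4,7}:  v_{4} + v_{7} = v_{1} — sig = (2; 1)
  • {4,8}:  v_{4} + v_{8} = v_{2} — sig = (2; 1)
  • {5,6}:  v_{5} + v_{6} = v_{3} — sig = (2; 1)
  • {6,8}:  v_{6} + v_{8} = v_{7} — sig = (2; 1)
  • {0,5}:  v_{0} + v_{5} = v_{2} + v_{8} — sig = (2; 1,1)
  • {1,5}:  v_{1} + v_{5} = v_{2} + v_{3} — sig = (2; 1,1)
  • {5,7}:  v_{5} + v_{7} = v_{3} + v_{8} — sig = (2; 1,1)
  • {4,5}:  v_{4} + v_{5} = 2·v_{2} + v_{3} — sig = (2; 1,2)
  • {4,6}:  v_{4} + v_{6} = 2·v_{1} — sig = (2; 2)
  • {2,3,8}:  v_{2} + v_{3} + v_{8} = v_{5} — sig = (3; 1)

Signatures (|P|; sorted positive RHS coefficients), sorted:
    |P|=2: 15 collections, coeffs (), (), (), (1), (1), (1), (1), (1), (1), (1), (1,1), (1,1), (1,1), (1,2), (2)
    |P|=3: 1 collection, coeffs (1)


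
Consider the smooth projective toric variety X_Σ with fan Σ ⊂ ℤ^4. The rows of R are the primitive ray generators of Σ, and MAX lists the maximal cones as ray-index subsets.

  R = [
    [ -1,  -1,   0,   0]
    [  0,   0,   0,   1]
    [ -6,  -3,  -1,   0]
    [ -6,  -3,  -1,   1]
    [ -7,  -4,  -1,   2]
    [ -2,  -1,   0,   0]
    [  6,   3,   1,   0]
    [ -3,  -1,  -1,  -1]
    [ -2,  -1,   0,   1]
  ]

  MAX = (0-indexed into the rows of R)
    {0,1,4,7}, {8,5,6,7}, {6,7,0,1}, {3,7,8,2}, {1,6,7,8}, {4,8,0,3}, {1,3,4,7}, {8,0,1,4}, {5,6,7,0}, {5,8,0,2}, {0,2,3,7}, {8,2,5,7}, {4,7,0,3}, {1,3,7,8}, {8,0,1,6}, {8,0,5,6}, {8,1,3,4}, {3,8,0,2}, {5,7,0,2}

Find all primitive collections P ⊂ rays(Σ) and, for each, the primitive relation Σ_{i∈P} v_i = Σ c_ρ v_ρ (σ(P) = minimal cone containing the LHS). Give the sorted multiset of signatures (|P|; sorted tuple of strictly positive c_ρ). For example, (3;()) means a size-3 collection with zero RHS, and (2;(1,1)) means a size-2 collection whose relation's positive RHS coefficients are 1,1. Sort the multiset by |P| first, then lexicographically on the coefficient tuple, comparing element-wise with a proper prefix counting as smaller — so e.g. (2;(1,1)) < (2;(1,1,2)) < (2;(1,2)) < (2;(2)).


Primitive collections (11):

  P = {2,6}:  v_{2} + v_{6} = 0  so sig = (2;())
  P = {1,2}:  v_{1} + v_{2} = v_{3}  so sig = (2;(1))
  P = {1,5}:  v_{1} + v_{5} = v_{8}  so sig = (2;(1))
  P = {3,6}:  v_{3} + v_{6} = v_{1}  so sig = (2;(1))
  P = {3,5}:  v_{3} + v_{5} = v_{2} + v_{8}  so sig = (2;(1,1))
  P = {4,5}:  v_{4} + v_{5} = v_{0} + v_{3} + v_{8}  so sig = (2;(1,1,1))
  P = {2,4}:  v_{2} + v_{4} = v_{0} + 2·v_{3}  so sig = (2;(1,2))
  P = {4,6}:  v_{4} + v_{6} = v_{0} + 2·v_{1}  so sig = (2;(1,2))
  P = {0,1,3}:  v_{0} + v_{1} + v_{3} = v_{4}  so sig = (3;(1))
  P = {0,7,8}:  v_{0} + v_{7} + v_{8} = v_{2}  so sig = (3;(1))
  P = {4,7,8}:  v_{4} + v_{7} + v_{8} = 2·v_{3}  so sig = (3;(2))

so the primitive-relation signature multiset is
    (2;())
    (2;(1))
    (2;(1))
    (2;(1))
    (2;(1,1))
    (2;(1,1,1))
    (2;(1,2))
    (2;(1,2))
    (3;(1))
    (3;(1))
    (3;(2))


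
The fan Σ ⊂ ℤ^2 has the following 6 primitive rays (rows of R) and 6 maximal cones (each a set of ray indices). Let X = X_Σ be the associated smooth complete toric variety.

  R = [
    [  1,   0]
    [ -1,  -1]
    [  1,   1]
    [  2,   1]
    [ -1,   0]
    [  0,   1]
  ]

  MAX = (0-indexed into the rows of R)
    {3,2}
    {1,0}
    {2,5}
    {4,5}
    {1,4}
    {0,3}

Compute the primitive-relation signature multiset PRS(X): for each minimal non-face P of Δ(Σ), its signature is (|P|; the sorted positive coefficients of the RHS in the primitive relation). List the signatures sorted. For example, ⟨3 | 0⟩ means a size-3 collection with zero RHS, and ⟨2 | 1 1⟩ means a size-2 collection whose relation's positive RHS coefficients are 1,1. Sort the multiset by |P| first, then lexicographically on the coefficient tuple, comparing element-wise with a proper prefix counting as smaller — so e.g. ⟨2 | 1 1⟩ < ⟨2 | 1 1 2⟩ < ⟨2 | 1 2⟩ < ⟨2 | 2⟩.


Minimal non-faces — 9 found among 6 rays, 6 max cones:

  P = {0,4}:  v_{0} + v_{4} = 0  ⟹  sig = ⟨2 | 0⟩
  P = {1,2}:  v_{1} + v_{2} = 0  ⟹  sig = ⟨2 | 0⟩
  P = {0,2}:  v_{0} + v_{2} = v_{3}  ⟹  sig = ⟨2 | 1⟩
  P = {0,5}:  v_{0} + v_{5} = v_{2}  ⟹  sig = ⟨2 | 1⟩
  P = {1,3}:  v_{1} + v_{3} = v_{0}  ⟹  sig = ⟨2 | 1⟩
  P = {1,5}:  v_{1} + v_{5} = v_{4}  ⟹  sig = ⟨2 | 1⟩
  P = {2,4}:  v_{2} + v_{4} = v_{5}  ⟹  sig = ⟨2 | 1⟩
  P = {3,4}:  v_{3} + v_{4} = v_{2}  ⟹  sig = ⟨2 | 1⟩
  P = {3,5}:  v_{3} + v_{5} = 2·v_{2}  ⟹  sig = ⟨2 | 2⟩

Signatures (|P|; sorted positive RHS coefficients), sorted:
    |P|=2: 9 collections, coeffs (), (), (1), (1), (1), (1), (1), (1), (2)


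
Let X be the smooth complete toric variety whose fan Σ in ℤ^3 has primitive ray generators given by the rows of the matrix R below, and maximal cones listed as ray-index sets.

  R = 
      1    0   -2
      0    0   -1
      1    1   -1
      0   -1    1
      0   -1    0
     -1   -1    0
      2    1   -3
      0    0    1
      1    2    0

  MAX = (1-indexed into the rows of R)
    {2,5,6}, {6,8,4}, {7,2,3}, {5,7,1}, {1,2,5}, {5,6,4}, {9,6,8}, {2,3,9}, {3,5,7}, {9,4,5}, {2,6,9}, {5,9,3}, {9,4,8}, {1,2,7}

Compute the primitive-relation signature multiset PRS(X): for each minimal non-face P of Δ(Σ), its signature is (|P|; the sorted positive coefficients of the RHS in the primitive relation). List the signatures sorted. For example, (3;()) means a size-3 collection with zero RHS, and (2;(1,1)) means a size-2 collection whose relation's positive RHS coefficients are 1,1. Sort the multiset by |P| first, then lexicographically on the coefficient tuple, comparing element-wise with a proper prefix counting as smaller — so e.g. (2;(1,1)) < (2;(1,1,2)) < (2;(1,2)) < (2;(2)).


Primitive collections (20):

  P={2,8}:  v_{2} + v_{8} = 0  so sig = (2;())
  P={1,3}:  v_{1} + v_{3} = v_{7}  so sig = (2;(1))
  P={2,4}:  v_{2} + v_{4} = v_{5}  so sig = (2;(1))
  P={3,6}:  v_{3} + v_{6} = v_{2}  so sig = (2;(1))
  P={5,8}:  v_{5} + v_{8} = v_{4}  so sig = (2;(1))
  P={1,8}:  v_{1} + v_{8} = v_{3} + v_{5}  so sig = (2;(1,1))
  P={3,8}:  v_{3} + v_{8} = v_{5} + v_{9}  so sig = (2;(1,1))
  P={6,7}:  v_{6} + v_{7} = v_{1} + v_{2}  so sig = (2;(1,1))
  P={1,4}:  v_{1} + v_{4} = v_{3} + 2·v_{5}  so sig = (2;(1,2))
  P={1,6}:  v_{1} + v_{6} = 2·v_{2} + v_{5}  so sig = (2;(1,2))
  P={3,4}:  v_{3} + v_{4} = 2·v_{5} + v_{9}  so sig = (2;(1,2))
  P={7,8}:  v_{7} + v_{8} = 2·v_{3} + v_{5}  so sig = (2;(1,2))
  P={1,9}:  v_{1} + v_{9} = 2·v_{3}  so sig = (2;(2))
  P={4,7}:  v_{4} + v_{7} = 2·v_{3} + 2·v_{5}  so sig = (2;(2,2))
  P={7,9}:  v_{7} + v_{9} = 3·v_{3}  so sig = (2;(3))
  P={5,6,9}:  v_{5} + v_{6} + v_{9} = 0  so sig = (3;())
  P={2,3,5}:  v_{2} + v_{3} + v_{5} = v_{1}  so sig = (3;(1))
  P={2,5,9}:  v_{2} + v_{5} + v_{9} = v_{3}  so sig = (3;(1))
  P={4,6,9}:  v_{4} + v_{6} + v_{9} = v_{8}  so sig = (3;(1))
  P={2,5,7}:  v_{2} + v_{5} + v_{7} = 2·v_{1}  so sig = (3;(2))

Hence PRS(X_Σ) =
{ (2;()),  (2;(1)) ×4,  (2;(1,1)) ×3,  (2;(1,2)) ×4,  (2;(2)),  (2;(2,2)),  (2;(3)),  (3;()),  (3;(1)) ×3,  (3;(2)) }


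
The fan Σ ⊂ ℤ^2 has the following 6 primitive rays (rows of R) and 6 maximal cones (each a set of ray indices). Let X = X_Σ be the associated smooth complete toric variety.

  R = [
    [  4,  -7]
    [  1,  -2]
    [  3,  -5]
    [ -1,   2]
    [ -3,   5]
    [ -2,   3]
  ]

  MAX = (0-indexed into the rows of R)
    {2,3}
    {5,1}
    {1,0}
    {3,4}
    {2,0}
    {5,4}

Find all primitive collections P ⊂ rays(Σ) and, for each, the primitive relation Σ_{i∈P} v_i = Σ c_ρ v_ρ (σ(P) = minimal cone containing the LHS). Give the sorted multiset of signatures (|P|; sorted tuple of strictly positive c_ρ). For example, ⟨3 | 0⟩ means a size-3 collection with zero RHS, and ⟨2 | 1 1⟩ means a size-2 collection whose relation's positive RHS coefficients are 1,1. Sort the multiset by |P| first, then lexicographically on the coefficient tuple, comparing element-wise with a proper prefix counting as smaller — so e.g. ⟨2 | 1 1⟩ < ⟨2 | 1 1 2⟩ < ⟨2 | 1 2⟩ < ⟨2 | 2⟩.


9 minimal non-faces of Δ(Σ) (on 6 rays):

  {1,3}:  v_{1} + v_{3} = 0  ⟹  sig = ⟨2 | 0⟩
  {2,4}:  v_{2} + v_{4} = 0  ⟹  sig = ⟨2 | 0⟩
  {0,3}:  v_{0} + v_{3} = v_{2}  ⟹  sig = ⟨2 | 1⟩
  {0,4}:  v_{0} + v_{4} = v_{1}  ⟹  sig = ⟨2 | 1⟩
  {1,2}:  v_{1} + v_{2} = v_{0}  ⟹  sig = ⟨2 | 1⟩
  {1,4}:  v_{1} + v_{4} = v_{5}  ⟹  sig = ⟨2 | 1⟩
  {2,5}:  v_{2} + v_{5} = v_{1}  ⟹  sig = ⟨2 | 1⟩
  {3,5}:  v_{3} + v_{5} = v_{4}  ⟹  sig = ⟨2 | 1⟩
  {0,5}:  v_{0} + v_{5} = 2·v_{1}  ⟹  sig = ⟨2 | 2⟩

Sorted signature multiset PRS(X):
{ ⟨2 | 0⟩ ×2,  ⟨2 | 1⟩ ×6,  ⟨2 | 2⟩ }


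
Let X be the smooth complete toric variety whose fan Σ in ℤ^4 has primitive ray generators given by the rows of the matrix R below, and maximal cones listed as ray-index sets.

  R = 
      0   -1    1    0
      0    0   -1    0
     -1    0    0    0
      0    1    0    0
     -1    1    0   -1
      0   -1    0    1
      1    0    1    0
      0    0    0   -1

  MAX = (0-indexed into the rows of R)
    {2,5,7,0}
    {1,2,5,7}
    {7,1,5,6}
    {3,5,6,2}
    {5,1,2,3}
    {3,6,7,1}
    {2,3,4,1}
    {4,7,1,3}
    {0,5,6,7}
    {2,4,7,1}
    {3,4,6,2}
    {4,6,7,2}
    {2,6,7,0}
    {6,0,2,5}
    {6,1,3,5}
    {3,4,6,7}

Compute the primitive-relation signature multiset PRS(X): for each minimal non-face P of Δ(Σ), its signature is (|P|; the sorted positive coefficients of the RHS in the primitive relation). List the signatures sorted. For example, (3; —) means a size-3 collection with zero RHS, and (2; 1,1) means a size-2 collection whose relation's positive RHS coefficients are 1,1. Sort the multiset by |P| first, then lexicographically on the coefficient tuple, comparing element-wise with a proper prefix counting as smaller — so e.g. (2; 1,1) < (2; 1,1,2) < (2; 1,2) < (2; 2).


Minimal non-faces — 9 found among 8 rays, 16 max cones:

  P={4,5}:  v_{4} + v_{5} = v_{2}  ⇒ sig = (2; 1)
  P={0,1}:  v_{0} + v_{1} = v_{5} + v_{7}  ⇒ sig = (2; 1,1)
  P={0,3}:  v_{0} + v_{3} = v_{2} + v_{6}  ⇒ sig = (2; 1,1)
  P={0,4}:  v_{0} + v_{4} = 2·v_{2} + v_{6} + v_{7}  ⇒ sig = (2; 1,1,2)
  P={1,2,6}:  v_{1} + v_{2} + v_{6} = 0  ⇒ sig = (3; —)
  P={3,5,7}:  v_{3} + v_{5} + v_{7} = 0  ⇒ sig = (3; —)
  P={2,3,7}:  v_{2} + v_{3} + v_{7} = v_{4}  ⇒ sig = (3; 1)
  P={1,4,6}:  v_{1} + v_{4} + v_{6} = v_{3} + v_{7}  ⇒ sig = (3; 1,1)
  P={2,5,6,7}:  v_{2} + v_{5} + v_{6} + v_{7} = v_{0}  ⇒ sig = (4; 1)

Sorted signature multiset PRS(X):
    |P|=2: 4 collections, coeffs (1), (1,1), (1,1), (1,1,2)
    |P|=3: 4 collections, coeffs (), (), (1), (1,1)
    |P|=4: 1 collection, coeffs (1)


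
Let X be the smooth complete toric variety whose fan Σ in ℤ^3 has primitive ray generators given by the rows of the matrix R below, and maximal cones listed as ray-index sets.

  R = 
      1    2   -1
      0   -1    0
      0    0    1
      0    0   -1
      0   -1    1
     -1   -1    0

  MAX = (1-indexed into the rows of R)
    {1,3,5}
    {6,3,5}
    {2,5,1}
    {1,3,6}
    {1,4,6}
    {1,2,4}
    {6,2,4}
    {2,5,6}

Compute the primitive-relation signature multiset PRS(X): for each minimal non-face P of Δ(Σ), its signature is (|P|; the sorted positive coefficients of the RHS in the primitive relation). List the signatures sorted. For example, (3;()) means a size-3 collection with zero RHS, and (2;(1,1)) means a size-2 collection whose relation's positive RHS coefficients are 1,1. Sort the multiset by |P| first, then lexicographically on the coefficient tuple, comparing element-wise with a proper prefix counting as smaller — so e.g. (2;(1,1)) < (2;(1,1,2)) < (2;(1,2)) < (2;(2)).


Δ(Σ) — 6 vertices, 5 min non-faces:

  {3,4}:  v_{3} + v_{4} = 0  so sig = (2;())
  {2,3}:  v_{2} + v_{3} = v_{5}  so sig = (2;(1))
  {4,5}:  v_{4} + v_{5} = v_{2}  so sig = (2;(1))
  {1,5,6}:  v_{1} + v_{5} + v_{6} = 0  so sig = (3;())
  {1,2,6}:  v_{1} + v_{2} + v_{6} = v_{4}  so sig = (3;(1))

so the primitive-relation signature multiset is
[(2;()), (2;(1)), (2;(1)), (3;()), (3;(1))]


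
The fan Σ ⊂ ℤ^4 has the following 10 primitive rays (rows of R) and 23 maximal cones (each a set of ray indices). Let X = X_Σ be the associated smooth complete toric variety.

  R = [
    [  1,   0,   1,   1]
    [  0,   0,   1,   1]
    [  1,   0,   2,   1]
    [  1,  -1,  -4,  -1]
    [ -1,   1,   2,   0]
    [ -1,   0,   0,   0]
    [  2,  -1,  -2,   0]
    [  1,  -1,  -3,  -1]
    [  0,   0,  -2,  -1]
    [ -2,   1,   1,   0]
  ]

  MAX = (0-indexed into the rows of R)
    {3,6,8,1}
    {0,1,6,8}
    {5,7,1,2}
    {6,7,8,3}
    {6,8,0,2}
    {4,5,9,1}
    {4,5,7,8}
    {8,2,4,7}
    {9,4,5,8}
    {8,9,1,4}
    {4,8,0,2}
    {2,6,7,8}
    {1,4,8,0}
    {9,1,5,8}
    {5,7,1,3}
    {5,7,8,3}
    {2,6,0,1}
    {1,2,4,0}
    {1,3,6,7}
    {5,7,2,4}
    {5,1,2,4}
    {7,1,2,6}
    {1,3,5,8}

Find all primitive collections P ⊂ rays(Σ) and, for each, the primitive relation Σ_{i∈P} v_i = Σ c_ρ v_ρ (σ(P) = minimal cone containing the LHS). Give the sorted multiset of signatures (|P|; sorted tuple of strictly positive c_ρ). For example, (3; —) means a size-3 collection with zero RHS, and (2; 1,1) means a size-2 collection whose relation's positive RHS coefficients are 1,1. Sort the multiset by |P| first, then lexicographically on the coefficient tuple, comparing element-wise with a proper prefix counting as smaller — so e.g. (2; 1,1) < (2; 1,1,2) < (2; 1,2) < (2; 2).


|primitive collections| = 17. Relations:

  • {0,5}:  v_{0} + v_{5} = v_{1} — sig = (2; 1)
  • {0,7}:  v_{0} + v_{7} = v_{6} — sig = (2; 1)
  • {2,3}:  v_{2} + v_{3} = v_{6} — sig = (2; 1)
  • {3,4}:  v_{3} + v_{4} = v_{8} — sig = (2; 1)
  • {2,9}:  v_{2} + v_{9} = v_{1} + v_{4} — sig = (2; 1,1)
  • {4,6}:  v_{4} + v_{6} = v_{2} + v_{8} — sig = (2; 1,1)
  • {5,6}:  v_{5} + v_{6} = v_{1} + v_{7} — sig = (2; 1,1)
  • {6,9}:  v_{6} + v_{9} = v_{1} + v_{8} — sig = (2; 1,1)
  • {7,9}:  v_{7} + v_{9} = v_{5} + v_{8} — sig = (2; 1,1)
  • {0,3}:  v_{0} + v_{3} = v_{1} + v_{6} + v_{8} — sig = (2; 1,1,1)
  • {0,9}:  v_{0} + v_{9} = 2·v_{1} + v_{4} + v_{8} — sig = (2; 1,1,2)
  • {3,9}:  v_{3} + v_{9} = v_{1} + v_{5} + 2·v_{8} — sig = (2; 1,1,2)
  • {1,4,7}:  v_{1} + v_{4} + v_{7} = 0 — sig = (3; —)
  • {2,5,8}:  v_{2} + v_{5} + v_{8} = 0 — sig = (3; —)
  • {1,2,8}:  v_{1} + v_{2} + v_{8} = v_{0} — sig = (3; 1)
  • {1,7,8}:  v_{1} + v_{7} + v_{8} = v_{3} — sig = (3; 1)
  • {1,4,5,8}:  v_{1} + v_{4} + v_{5} + v_{8} = v_{9} — sig = (4; 1)

so the primitive-relation signature multiset is
    |P|=2: 12 collections, coeffs (1), (1), (1), (1), (1,1), (1,1), (1,1), (1,1), (1,1), (1,1,1), (1,1,2), (1,1,2)
    |P|=3: 4 collections, coeffs (), (), (1), (1)
    |P|=4: 1 collection, coeffs (1)


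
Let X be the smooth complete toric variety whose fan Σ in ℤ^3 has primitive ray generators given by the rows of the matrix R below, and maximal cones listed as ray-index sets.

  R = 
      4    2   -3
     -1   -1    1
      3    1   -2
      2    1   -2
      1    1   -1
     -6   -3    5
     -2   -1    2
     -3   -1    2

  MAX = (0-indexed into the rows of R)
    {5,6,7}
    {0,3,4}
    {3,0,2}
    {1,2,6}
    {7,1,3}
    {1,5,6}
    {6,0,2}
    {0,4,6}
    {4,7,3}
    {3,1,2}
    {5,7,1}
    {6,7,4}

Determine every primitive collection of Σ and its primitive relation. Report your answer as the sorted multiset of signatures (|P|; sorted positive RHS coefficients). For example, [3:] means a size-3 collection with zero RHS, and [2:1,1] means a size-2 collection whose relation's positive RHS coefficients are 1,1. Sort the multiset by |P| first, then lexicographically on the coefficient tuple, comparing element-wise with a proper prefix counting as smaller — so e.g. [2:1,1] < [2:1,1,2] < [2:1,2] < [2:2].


Minimal non-faces — 11 found among 8 rays, 12 max cones:

  P = {1,4}:  v_{1} + v_{4} = 0  ⇒ sig = [2:]
  P = {2,7}:  v_{2} + v_{7} = 0  ⇒ sig = [2:]
  P = {3,6}:  v_{3} + v_{6} = 0  ⇒ sig = [2:]
  P = {0,1}:  v_{0} + v_{1} = v_{2}  ⇒ sig = [2:1]
  P = {0,5}:  v_{0} + v_{5} = v_{6}  ⇒ sig = [2:1]
  P = {0,7}:  v_{0} + v_{7} = v_{4}  ⇒ sig = [2:1]
  P = {2,4}:  v_{2} + v_{4} = v_{0}  ⇒ sig = [2:1]
  P = {2,5}:  v_{2} + v_{5} = v_{1} + v_{6}  ⇒ sig = [2:1,1]
  P = {3,5}:  v_{3} + v_{5} = v_{1} + v_{7}  ⇒ sig = [2:1,1]
  P = {4,5}:  v_{4} + v_{5} = v_{6} + v_{7}  ⇒ sig = [2:1,1]
  P = {1,6,7}:  v_{1} + v_{6} + v_{7} = v_{5}  ⇒ sig = [3:1]

Signatures (|P|; sorted positive RHS coefficients), sorted:
{ [2:] ×3,  [2:1] ×4,  [2:1,1] ×3,  [3:1] }


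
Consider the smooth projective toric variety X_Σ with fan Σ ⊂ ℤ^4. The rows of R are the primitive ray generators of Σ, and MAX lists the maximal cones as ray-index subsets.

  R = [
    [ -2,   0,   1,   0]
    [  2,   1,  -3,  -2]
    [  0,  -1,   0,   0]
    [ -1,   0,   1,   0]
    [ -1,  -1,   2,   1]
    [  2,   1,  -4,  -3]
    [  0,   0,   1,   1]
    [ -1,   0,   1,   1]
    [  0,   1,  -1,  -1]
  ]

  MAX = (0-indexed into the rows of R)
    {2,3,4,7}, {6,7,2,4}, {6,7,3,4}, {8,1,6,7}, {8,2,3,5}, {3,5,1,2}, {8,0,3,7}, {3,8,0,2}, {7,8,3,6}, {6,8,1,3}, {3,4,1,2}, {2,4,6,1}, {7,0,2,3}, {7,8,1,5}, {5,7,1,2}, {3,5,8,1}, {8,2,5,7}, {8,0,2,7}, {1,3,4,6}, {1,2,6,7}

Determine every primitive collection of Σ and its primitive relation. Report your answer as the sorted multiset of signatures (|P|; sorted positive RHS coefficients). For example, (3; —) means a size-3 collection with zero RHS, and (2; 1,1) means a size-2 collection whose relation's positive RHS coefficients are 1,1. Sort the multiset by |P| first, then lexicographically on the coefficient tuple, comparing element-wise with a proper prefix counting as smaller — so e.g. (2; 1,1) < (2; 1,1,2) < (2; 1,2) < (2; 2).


14 minimal non-faces of Δ(Σ) (on 9 rays):

  {4,8}:  v_{4} + v_{8} = v_{3}  ⟹  sig = (2; 1)
  {5,6}:  v_{5} + v_{6} = v_{1}  ⟹  sig = (2; 1)
  {0,6}:  v_{0} + v_{6} = v_{3} + v_{7}  ⟹  sig = (2; 1,1)
  {4,5}:  v_{4} + v_{5} = v_{1} + v_{2} + v_{3}  ⟹  sig = (2; 1,1,1)
  {0,4}:  v_{0} + v_{4} = v_{2} + 2·v_{3} + v_{7}  ⟹  sig = (2; 1,1,2)
  {0,1}:  v_{0} + v_{1} = v_{2} + 2·v_{8}  ⟹  sig = (2; 1,2)
  {0,5}:  v_{0} + v_{5} = 2·v_{2} + 3·v_{8}  ⟹  sig = (2; 2,3)
  {1,4,7}:  v_{1} + v_{4} + v_{7} = 0  ⟹  sig = (3; —)
  {2,6,8}:  v_{2} + v_{6} + v_{8} = 0  ⟹  sig = (3; —)
  {1,2,8}:  v_{1} + v_{2} + v_{8} = v_{5}  ⟹  sig = (3; 1)
  {1,3,7}:  v_{1} + v_{3} + v_{7} = v_{8}  ⟹  sig = (3; 1)
  {2,3,6}:  v_{2} + v_{3} + v_{6} = v_{4}  ⟹  sig = (3; 1)
  {3,5,7}:  v_{3} + v_{5} + v_{7} = v_{2} + 2·v_{8}  ⟹  sig = (3; 1,2)
  {2,3,7,8}:  v_{2} + v_{3} + v_{7} + v_{8} = v_{0}  ⟹  sig = (4; 1)

Sorted signature multiset PRS(X):
{ (2; 1) ×2,  (2; 1,1),  (2; 1,1,1),  (2; 1,1,2),  (2; 1,2),  (2; 2,3),  (3; —) ×2,  (3; 1) ×3,  (3; 1,2),  (4; 1) }


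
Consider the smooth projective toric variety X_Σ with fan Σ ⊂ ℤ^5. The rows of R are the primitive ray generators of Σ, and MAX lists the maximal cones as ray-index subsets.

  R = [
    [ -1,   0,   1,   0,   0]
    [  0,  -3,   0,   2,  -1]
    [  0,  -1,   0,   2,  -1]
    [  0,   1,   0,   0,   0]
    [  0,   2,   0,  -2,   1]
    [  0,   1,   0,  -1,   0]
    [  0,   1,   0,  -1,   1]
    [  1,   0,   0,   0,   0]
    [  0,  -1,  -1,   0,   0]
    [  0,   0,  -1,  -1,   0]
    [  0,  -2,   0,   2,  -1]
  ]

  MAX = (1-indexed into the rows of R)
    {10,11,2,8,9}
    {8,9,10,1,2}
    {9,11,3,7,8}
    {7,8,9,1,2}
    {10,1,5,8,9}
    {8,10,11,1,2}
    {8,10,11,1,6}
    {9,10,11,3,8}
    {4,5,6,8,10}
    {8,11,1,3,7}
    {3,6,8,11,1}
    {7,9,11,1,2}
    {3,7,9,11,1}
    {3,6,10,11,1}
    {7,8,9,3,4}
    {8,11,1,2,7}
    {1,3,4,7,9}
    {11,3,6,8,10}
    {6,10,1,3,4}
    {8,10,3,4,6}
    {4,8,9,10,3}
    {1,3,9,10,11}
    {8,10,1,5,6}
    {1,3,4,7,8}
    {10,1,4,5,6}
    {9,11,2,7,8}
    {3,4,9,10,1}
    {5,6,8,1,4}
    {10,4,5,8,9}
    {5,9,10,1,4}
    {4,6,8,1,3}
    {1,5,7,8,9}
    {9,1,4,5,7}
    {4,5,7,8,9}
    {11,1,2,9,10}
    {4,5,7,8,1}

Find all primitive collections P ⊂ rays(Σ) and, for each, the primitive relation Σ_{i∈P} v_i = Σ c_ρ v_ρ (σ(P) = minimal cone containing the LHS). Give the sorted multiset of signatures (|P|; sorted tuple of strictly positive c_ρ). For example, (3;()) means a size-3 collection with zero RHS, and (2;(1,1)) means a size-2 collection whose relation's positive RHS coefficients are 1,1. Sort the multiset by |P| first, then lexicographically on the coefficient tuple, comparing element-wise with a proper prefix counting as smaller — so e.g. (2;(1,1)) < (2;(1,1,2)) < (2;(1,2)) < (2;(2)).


Δ(Σ) — 11 vertices, 15 min non-faces:

  P={5,11}:  v_{5} + v_{11} = 0  ⟹  sig = (2;())
  P={2,4}:  v_{2} + v_{4} = v_{11}  ⟹  sig = (2;(1))
  P={3,5}:  v_{3} + v_{5} = v_{4}  ⟹  sig = (2;(1))
  P={4,11}:  v_{4} + v_{11} = v_{3}  ⟹  sig = (2;(1))
  P={6,7}:  v_{6} + v_{7} = v_{5}  ⟹  sig = (2;(1))
  P={6,9}:  v_{6} + v_{9} = v_{10}  ⟹  sig = (2;(1))
  P={7,10}:  v_{7} + v_{10} = v_{5} + v_{9}  ⟹  sig = (2;(1,1))
  P={2,5}:  v_{2} + v_{5} = v_{1} + v_{8} + v_{9}  ⟹  sig = (2;(1,1,1))
  P={2,6}:  v_{2} + v_{6} = v_{1} + v_{8} + v_{10} + v_{11}  ⟹  sig = (2;(1,1,1,1))
  P={2,3}:  v_{2} + v_{3} = 2·v_{11}  ⟹  sig = (2;(2))
  P={1,4,8,9}:  v_{1} + v_{4} + v_{8} + v_{9} = 0  ⟹  sig = (4;())
  P={1,3,8,9}:  v_{1} + v_{3} + v_{8} + v_{9} = v_{11}  ⟹  sig = (4;(1))
  P={1,4,8,10}:  v_{1} + v_{4} + v_{8} + v_{10} = v_{6}  ⟹  sig = (4;(1))
  P={1,8,9,11}:  v_{1} + v_{8} + v_{9} + v_{11} = v_{2}  ⟹  sig = (4;(1))
  P={1,3,8,10}:  v_{1} + v_{3} + v_{8} + v_{10} = v_{6} + v_{11}  ⟹  sig = (4;(1,1))

Sorted signature multiset PRS(X):
{ (2;()),  (2;(1)) ×5,  (2;(1,1)),  (2;(1,1,1)),  (2;(1,1,1,1)),  (2;(2)),  (4;()),  (4;(1)) ×3,  (4;(1,1)) }


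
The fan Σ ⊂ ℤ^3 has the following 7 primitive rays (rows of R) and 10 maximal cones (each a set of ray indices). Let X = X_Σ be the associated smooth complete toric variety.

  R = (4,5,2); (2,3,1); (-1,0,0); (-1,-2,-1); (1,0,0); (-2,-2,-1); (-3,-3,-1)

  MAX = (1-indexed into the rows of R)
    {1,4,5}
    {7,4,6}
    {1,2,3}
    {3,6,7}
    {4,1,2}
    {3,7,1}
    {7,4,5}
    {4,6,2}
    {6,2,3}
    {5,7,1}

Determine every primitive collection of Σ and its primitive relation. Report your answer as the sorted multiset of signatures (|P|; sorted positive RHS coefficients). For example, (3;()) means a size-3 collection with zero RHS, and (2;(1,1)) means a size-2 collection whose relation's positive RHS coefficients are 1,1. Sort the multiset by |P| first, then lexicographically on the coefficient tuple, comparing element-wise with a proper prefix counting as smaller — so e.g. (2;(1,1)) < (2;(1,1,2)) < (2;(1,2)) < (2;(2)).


Primitive collections (7):

  {3,5}:  v_{3} + v_{5} = 0 ; sig = (2;())
  {1,6}:  v_{1} + v_{6} = v_{2} ; sig = (2;(1))
  {2,7}:  v_{2} + v_{7} = v_{3} ; sig = (2;(1))
  {3,4}:  v_{3} + v_{4} = v_{6} ; sig = (2;(1))
  {5,6}:  v_{5} + v_{6} = v_{4} ; sig = (2;(1))
  {2,5}:  v_{2} + v_{5} = v_{1} + v_{4} ; sig = (2;(1,1))
  {1,4,7}:  v_{1} + v_{4} + v_{7} = 0 ; sig = (3;())

Signatures (|P|; sorted positive RHS coefficients), sorted:
[(2;()), (2;(1)), (2;(1)), (2;(1)), (2;(1)), (2;(1,1)), (3;())]


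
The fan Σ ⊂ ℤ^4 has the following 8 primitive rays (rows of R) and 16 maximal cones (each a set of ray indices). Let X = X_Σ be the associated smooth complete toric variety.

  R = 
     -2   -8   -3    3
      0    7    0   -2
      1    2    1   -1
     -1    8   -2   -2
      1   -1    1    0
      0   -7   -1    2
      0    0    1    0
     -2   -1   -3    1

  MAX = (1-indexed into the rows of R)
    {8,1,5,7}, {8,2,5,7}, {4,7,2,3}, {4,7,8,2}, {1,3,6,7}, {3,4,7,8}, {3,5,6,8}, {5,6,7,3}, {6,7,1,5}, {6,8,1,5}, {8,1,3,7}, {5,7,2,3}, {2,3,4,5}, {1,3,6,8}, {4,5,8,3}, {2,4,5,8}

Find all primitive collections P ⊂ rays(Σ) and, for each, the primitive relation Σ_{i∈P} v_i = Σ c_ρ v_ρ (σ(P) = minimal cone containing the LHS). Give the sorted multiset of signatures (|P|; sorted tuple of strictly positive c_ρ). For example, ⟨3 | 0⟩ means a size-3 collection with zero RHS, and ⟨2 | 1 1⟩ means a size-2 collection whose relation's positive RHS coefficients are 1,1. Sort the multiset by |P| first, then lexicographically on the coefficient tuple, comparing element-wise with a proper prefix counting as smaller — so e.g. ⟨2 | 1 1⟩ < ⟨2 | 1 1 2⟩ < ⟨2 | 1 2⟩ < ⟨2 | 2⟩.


Minimal non-faces — 9 found among 8 rays, 16 max cones:

  P={1,2}:  v_{1} + v_{2} = v_{8} ; sig = ⟨2 | 1⟩
  P={2,6}:  v_{2} + v_{6} = v_{3} + v_{5} + v_{8} ; sig = ⟨2 | 1 1 1⟩
  P={1,4}:  v_{1} + v_{4} = v_{3} + 2·v_{8} ; sig = ⟨2 | 1 2⟩
  P={4,6}:  v_{4} + v_{6} = 2·v_{3} + v_{5} + 2·v_{8} ; sig = ⟨2 | 1 2 2⟩
  P={1,3,5}:  v_{1} + v_{3} + v_{5} = v_{6} ; sig = ⟨3 | 1⟩
  P={2,3,8}:  v_{2} + v_{3} + v_{8} = v_{4} ; sig = ⟨3 | 1⟩
  P={4,5,7}:  v_{4} + v_{5} + v_{7} = v_{2} ; sig = ⟨3 | 1⟩
  P={6,7,8}:  v_{6} + v_{7} + v_{8} = v_{1} ; sig = ⟨3 | 1⟩
  P={3,5,7,8}:  v_{3} + v_{5} + v_{7} + v_{8} = 0 ; sig = ⟨4 | 0⟩

Signatures (|P|; sorted positive RHS coefficients), sorted:
    |P|=2: 4 collections, coeffs (1), (1,1,1), (1,2), (1,2,2)
    |P|=3: 4 collections, coeffs (1), (1), (1), (1)
    |P|=4: 1 collection, coeffs ()


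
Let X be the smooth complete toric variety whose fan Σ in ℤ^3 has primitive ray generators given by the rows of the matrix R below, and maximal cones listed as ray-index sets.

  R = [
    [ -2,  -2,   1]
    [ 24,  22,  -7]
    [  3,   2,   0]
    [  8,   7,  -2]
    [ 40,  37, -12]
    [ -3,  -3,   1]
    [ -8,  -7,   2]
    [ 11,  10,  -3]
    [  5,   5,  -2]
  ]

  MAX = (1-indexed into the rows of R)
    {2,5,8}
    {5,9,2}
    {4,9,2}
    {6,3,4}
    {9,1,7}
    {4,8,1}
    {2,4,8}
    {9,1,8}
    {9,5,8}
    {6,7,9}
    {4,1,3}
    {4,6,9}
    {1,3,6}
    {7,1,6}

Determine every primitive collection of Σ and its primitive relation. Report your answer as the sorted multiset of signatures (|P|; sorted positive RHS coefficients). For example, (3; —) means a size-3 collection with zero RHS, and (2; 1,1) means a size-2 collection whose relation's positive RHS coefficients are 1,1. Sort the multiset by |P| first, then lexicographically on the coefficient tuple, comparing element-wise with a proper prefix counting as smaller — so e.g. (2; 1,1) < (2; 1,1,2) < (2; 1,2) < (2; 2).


Δ(Σ) — 9 vertices, 20 min non-faces:

  P={4,7}:  v_{4} + v_{7} = 0 — sig = (2; —)
  P={3,9}:  v_{3} + v_{9} = v_{4} — sig = (2; 1)
  P={6,8}:  v_{6} + v_{8} = v_{4} — sig = (2; 1)
  P={2,7}:  v_{2} + v_{7} = v_{8} + v_{9} — sig = (2; 1,1)
  P={3,7}:  v_{3} + v_{7} = v_{1} + v_{6} — sig = (2; 1,1)
  P={7,8}:  v_{7} + v_{8} = v_{1} + v_{9} — sig = (2; 1,1)
  P={3,5}:  v_{3} + v_{5} = v_{2} + v_{4} + v_{8} — sig = (2; 1,1,1)
  P={5,6}:  v_{5} + v_{6} = v_{2} + v_{4} + v_{9} — sig = (2; 1,1,1)
  P={2,3}:  v_{2} + v_{3} = 2·v_{4} + v_{8} — sig = (2; 1,2)
  P={2,6}:  v_{2} + v_{6} = 2·v_{4} + v_{9} — sig = (2; 1,2)
  P={3,8}:  v_{3} + v_{8} = v_{1} + 2·v_{4} — sig = (2; 1,2)
  P={1,5}:  v_{1} + v_{5} = 3·v_{8} + v_{9} — sig = (2; 1,3)
  P={1,2}:  v_{1} + v_{2} = 2·v_{8} — sig = (2; 2)
  P={4,5}:  v_{4} + v_{5} = 2·v_{2} — sig = (2; 2)
  P={5,7}:  v_{5} + v_{7} = 2·v_{8} + 2·v_{9} — sig = (2; 2,2)
  P={1,6,9}:  v_{1} + v_{6} + v_{9} = 0 — sig = (3; —)
  P={1,4,6}:  v_{1} + v_{4} + v_{6} = v_{3} — sig = (3; 1)
  P={1,4,9}:  v_{1} + v_{4} + v_{9} = v_{8} — sig = (3; 1)
  P={2,8,9}:  v_{2} + v_{8} + v_{9} = v_{5} — sig = (3; 1)
  P={4,8,9}:  v_{4} + v_{8} + v_{9} = v_{2} — sig = (3; 1)

Hence PRS(X_Σ) =
[(2; —), (2; 1), (2; 1), (2; 1,1), (2; 1,1), (2; 1,1), (2; 1,1,1), (2; 1,1,1), (2; 1,2), (2; 1,2), (2; 1,2), (2; 1,3), (2; 2), (2; 2), (2; 2,2), (3; —), (3; 1), (3; 1), (3; 1), (3; 1)]


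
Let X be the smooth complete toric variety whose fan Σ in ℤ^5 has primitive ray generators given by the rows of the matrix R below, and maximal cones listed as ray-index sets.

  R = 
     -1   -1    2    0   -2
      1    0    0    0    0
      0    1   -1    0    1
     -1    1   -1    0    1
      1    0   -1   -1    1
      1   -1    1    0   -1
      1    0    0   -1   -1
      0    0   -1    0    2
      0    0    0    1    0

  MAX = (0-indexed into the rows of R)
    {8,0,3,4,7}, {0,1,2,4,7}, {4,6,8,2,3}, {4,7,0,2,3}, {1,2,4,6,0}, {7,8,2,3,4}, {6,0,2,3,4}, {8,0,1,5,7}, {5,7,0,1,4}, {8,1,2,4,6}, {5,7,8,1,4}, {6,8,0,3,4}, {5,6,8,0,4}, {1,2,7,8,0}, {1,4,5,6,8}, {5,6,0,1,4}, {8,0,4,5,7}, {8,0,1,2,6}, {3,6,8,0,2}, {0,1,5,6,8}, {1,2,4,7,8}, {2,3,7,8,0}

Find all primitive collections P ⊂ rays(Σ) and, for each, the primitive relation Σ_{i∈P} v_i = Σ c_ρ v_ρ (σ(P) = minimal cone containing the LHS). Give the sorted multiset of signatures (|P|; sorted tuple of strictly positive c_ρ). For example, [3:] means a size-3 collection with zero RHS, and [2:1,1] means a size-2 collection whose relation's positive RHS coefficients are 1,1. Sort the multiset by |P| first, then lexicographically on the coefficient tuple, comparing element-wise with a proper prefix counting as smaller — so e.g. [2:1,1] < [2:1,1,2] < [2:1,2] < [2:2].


6 collections generate NE(X_Σ); each relation:

  P={3,5}:  v_{3} + v_{5} = 0 — sig = [2:]
  P={1,3}:  v_{1} + v_{3} = v_{2} — sig = [2:1]
  P={2,5}:  v_{2} + v_{5} = v_{1} — sig = [2:1]
  P={6,7}:  v_{6} + v_{7} = v_{4} — sig = [2:1]
  P={0,2,4,8}:  v_{0} + v_{2} + v_{4} + v_{8} = 0 — sig = [4:]
  P={0,1,4,8}:  v_{0} + v_{1} + v_{4} + v_{8} = v_{5} — sig = [4:1]

Sorted signature multiset PRS(X):
    [2:]
    [2:1]
    [2:1]
    [2:1]
    [4:]
    [4:1]


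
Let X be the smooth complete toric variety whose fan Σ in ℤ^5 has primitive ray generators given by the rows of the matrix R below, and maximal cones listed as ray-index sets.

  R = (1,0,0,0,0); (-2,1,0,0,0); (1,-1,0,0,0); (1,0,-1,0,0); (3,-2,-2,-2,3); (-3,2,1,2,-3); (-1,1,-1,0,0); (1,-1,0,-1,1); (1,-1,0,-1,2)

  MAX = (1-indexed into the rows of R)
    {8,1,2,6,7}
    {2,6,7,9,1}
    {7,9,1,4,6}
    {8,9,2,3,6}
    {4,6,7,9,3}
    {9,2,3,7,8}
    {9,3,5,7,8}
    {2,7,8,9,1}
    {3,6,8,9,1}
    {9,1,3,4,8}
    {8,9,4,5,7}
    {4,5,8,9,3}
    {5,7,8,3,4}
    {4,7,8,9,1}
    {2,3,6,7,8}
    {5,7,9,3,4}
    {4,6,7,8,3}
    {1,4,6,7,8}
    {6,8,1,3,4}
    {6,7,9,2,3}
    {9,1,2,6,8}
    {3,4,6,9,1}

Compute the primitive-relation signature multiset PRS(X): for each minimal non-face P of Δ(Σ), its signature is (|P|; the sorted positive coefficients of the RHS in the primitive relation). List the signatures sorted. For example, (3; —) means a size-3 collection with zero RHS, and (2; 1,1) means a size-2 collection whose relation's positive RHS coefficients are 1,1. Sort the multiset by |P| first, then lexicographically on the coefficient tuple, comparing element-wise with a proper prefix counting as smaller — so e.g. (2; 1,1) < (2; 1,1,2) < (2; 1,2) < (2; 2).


9 minimal non-faces of Δ(Σ) (on 9 rays):

  {2,4}:  v_{2} + v_{4} = v_{7}  so sig = (2; 1)
  {5,6}:  v_{5} + v_{6} = v_{3} + v_{7}  so sig = (2; 1,1)
  {2,5}:  v_{2} + v_{5} = v_{3} + 2·v_{7} + v_{8} + v_{9}  so sig = (2; 1,1,1,2)
  {1,5}:  v_{1} + v_{5} = 2·v_{4} + v_{8} + v_{9}  so sig = (2; 1,1,2)
  {1,2,3}:  v_{1} + v_{2} + v_{3} = 0  so sig = (3; —)
  {1,3,7}:  v_{1} + v_{3} + v_{7} = v_{4}  so sig = (3; 1)
  {4,6,8,9}:  v_{4} + v_{6} + v_{8} + v_{9} = 0  so sig = (4; —)
  {6,7,8,9}:  v_{6} + v_{7} + v_{8} + v_{9} = v_{2}  so sig = (4; 1)
  {3,4,7,8,9}:  v_{3} + v_{4} + v_{7} + v_{8} + v_{9} = v_{5}  so sig = (5; 1)

Hence PRS(X_Σ) =
[(2; 1), (2; 1,1), (2; 1,1,1,2), (2; 1,1,2), (3; —), (3; 1), (4; —), (4; 1), (5; 1)]


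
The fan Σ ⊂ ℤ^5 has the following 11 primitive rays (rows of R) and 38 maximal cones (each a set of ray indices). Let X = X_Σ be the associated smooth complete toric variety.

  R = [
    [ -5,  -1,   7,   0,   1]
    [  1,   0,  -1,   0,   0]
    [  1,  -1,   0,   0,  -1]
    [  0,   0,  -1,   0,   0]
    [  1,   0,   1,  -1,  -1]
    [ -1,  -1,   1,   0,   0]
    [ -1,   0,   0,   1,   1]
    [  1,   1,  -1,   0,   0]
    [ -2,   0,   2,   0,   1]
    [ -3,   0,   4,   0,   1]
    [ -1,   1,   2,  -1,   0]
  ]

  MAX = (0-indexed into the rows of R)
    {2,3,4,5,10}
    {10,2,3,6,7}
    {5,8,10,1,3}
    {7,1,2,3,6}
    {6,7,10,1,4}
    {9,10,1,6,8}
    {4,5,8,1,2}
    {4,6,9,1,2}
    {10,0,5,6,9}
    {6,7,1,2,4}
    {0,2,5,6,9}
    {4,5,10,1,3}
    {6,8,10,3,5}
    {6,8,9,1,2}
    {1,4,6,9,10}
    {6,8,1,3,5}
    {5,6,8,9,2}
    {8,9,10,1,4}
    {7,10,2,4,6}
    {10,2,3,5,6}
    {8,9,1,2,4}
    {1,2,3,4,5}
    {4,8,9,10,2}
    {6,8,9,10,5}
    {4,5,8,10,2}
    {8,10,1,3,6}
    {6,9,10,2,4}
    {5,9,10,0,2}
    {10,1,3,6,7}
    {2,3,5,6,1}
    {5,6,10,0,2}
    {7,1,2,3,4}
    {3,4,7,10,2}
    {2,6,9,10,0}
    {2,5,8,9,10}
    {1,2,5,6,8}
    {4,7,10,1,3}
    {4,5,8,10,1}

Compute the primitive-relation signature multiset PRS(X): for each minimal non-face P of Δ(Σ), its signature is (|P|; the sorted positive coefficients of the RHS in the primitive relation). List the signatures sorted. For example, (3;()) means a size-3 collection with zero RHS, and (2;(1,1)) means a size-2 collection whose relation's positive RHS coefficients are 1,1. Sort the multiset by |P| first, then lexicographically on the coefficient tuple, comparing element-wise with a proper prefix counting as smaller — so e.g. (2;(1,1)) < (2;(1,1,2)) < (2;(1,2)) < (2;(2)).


Σ has 20 primitive collections:

  P={5,7}:  v_{5} + v_{7} = 0  ⇒ sig = (2;())
  P={0,1}:  v_{0} + v_{1} = v_{2} + v_{8} + v_{9}  ⇒ sig = (2;(1,1,1))
  P={3,9}:  v_{3} + v_{9} = v_{5} + v_{6} + v_{10}  ⇒ sig = (2;(1,1,1))
  P={7,8}:  v_{7} + v_{8} = v_{1} + v_{6} + v_{10}  ⇒ sig = (2;(1,1,1))
  P={0,7}:  v_{0} + v_{7} = v_{2} + v_{6} + v_{9} + v_{10}  ⇒ sig = (2;(1,1,1,1))
  P={0,4}:  v_{0} + v_{4} = 2·v_{2} + v_{8} + v_{9} + v_{10}  ⇒ sig = (2;(1,1,1,2))
  P={7,9}:  v_{7} + v_{9} = v_{4} + 2·v_{6} + v_{10}  ⇒ sig = (2;(1,1,2))
  P={0,8}:  v_{0} + v_{8} = v_{5} + 2·v_{9}  ⇒ sig = (2;(1,2))
  P={0,3}:  v_{0} + v_{3} = v_{2} + 2·v_{5} + 2·v_{6} + 2·v_{10}  ⇒ sig = (2;(1,2,2,2))
  P={3,4,6}:  v_{3} + v_{4} + v_{6} = 0  ⇒ sig = (3;())
  P={1,2,10}:  v_{1} + v_{2} + v_{10} = v_{4}  ⇒ sig = (3;(1))
  P={2,3,8}:  v_{2} + v_{3} + v_{8} = v_{5}  ⇒ sig = (3;(1))
  P={4,5,6}:  v_{4} + v_{5} + v_{6} = v_{2} + v_{8}  ⇒ sig = (3;(1,1))
  P={4,6,8}:  v_{4} + v_{6} + v_{8} = v_{1} + v_{9}  ⇒ sig = (3;(1,1))
  P={3,4,8}:  v_{3} + v_{4} + v_{8} = v_{1} + v_{5} + v_{10}  ⇒ sig = (3;(1,1,1))
  P={1,5,9}:  v_{1} + v_{5} + v_{9} = v_{2} + 2·v_{8}  ⇒ sig = (3;(1,2))
  P={4,5,9}:  v_{4} + v_{5} + v_{9} = 2·v_{2} + 2·v_{8} + v_{10}  ⇒ sig = (3;(1,2,2))
  P={1,5,6,10}:  v_{1} + v_{5} + v_{6} + v_{10} = v_{8}  ⇒ sig = (4;(1))
  P={2,6,8,10}:  v_{2} + v_{6} + v_{8} + v_{10} = v_{9}  ⇒ sig = (4;(1))
  P={2,5,6,9,10}:  v_{2} + v_{5} + v_{6} + v_{9} + v_{10} = v_{0}  ⇒ sig = (5;(1))

Hence PRS(X_Σ) =
    (2;())
    (2;(1,1,1))
    (2;(1,1,1))
    (2;(1,1,1))
    (2;(1,1,1,1))
    (2;(1,1,1,2))
    (2;(1,1,2))
    (2;(1,2))
    (2;(1,2,2,2))
    (3;())
    (3;(1))
    (3;(1))
    (3;(1,1))
    (3;(1,1))
    (3;(1,1,1))
    (3;(1,2))
    (3;(1,2,2))
    (4;(1))
    (4;(1))
    (5;(1))


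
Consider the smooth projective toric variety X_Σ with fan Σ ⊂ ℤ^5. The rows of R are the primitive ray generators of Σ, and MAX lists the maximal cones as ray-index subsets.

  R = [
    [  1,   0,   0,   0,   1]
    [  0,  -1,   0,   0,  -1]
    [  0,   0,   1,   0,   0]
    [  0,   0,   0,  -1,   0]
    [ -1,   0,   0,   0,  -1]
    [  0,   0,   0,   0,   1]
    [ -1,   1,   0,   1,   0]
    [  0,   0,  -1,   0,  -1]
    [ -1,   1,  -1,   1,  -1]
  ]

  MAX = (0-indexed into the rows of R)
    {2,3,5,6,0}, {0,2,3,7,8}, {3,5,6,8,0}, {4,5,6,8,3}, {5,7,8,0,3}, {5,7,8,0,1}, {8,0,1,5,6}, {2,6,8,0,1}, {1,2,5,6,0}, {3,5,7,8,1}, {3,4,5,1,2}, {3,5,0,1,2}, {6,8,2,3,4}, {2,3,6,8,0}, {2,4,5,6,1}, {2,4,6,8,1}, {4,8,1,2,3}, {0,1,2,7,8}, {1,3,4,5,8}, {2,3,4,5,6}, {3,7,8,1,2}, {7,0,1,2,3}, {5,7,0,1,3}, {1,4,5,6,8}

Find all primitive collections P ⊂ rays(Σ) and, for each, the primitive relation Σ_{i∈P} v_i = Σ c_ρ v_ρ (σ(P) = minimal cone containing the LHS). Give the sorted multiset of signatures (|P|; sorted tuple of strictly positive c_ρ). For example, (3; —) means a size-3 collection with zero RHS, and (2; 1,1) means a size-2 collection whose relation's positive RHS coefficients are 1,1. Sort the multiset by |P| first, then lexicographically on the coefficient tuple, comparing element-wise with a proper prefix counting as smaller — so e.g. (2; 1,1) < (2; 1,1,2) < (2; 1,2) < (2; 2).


Primitive collections (7):

  P = {0,4}:  v_{0} + v_{4} = 0  ⟹  sig = (2; —)
  P = {6,7}:  v_{6} + v_{7} = v_{8}  ⟹  sig = (2; 1)
  P = {4,7}:  v_{4} + v_{7} = v_{1} + v_{3} + v_{8}  ⟹  sig = (2; 1,1,1)
  P = {2,5,7}:  v_{2} + v_{5} + v_{7} = 0  ⟹  sig = (3; —)
  P = {1,3,6}:  v_{1} + v_{3} + v_{6} = v_{4}  ⟹  sig = (3; 1)
  P = {2,5,8}:  v_{2} + v_{5} + v_{8} = v_{6}  ⟹  sig = (3; 1)
  P = {0,1,3,8}:  v_{0} + v_{1} + v_{3} + v_{8} = v_{7}  ⟹  sig = (4; 1)

Sorted signature multiset PRS(X):
    (2; —)
    (2; 1)
    (2; 1,1,1)
    (3; —)
    (3; 1)
    (3; 1)
    (4; 1)
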